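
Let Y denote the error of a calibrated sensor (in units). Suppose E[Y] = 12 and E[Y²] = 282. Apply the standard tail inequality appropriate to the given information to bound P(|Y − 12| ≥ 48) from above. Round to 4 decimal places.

0.0599

The first two moments determine the variance, so Chebyshev's inequality is the sharpest standard bound available.
Var(Y) = E[Y²] − (E[Y])² = 282 − 144 = 138.
Chebyshev's inequality: P(|Y − μ| ≥ t) ≤ Var(Y)/t² = 138/2304 = 0.0599.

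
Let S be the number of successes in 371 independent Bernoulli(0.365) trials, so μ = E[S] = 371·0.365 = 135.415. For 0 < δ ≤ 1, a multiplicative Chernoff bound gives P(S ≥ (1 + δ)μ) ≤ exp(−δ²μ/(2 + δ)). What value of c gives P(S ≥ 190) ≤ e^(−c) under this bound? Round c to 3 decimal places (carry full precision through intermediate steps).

Write 190 = (1 + δ)μ, so δ = 190/135.415 − 1 = 0.4030942…
Then the exponent is δ²μ/(2 + δ) = (190 − μ)² / (μ·(2 + δ)) = 9.156069.

9.156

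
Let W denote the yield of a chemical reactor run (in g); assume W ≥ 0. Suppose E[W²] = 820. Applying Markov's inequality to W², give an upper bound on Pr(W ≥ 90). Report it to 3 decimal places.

Since W ≥ 0, the event {W ≥ 90} is the same as {W² ≥ 8100}.
Markov's inequality applied to W² gives Pr(W² ≥ 8100) ≤ E[W²]/8100 = 820/8100 = 0.1012.

0.101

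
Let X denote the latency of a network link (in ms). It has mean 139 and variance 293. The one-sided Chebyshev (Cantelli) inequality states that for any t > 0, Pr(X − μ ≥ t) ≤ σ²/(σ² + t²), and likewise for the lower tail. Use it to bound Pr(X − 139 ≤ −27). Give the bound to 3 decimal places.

0.287

Here σ² = 293 and t = 27, so σ² + t² = 1022.
Cantelli's bound: 293/1022 = 0.2867.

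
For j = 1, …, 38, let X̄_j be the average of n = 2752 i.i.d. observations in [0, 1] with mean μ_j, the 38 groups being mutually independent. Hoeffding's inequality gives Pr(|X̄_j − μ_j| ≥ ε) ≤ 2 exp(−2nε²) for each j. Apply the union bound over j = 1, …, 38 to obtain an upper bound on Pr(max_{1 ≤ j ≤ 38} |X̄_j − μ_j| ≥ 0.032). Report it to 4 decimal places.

Per-experiment Hoeffding bound: 2·exp(−2·2752·0.032²) = 2·exp(−5.63610) = 0.0071335.
Union bound over 38 events: 38·0.0071335 = 0.27107.

0.2711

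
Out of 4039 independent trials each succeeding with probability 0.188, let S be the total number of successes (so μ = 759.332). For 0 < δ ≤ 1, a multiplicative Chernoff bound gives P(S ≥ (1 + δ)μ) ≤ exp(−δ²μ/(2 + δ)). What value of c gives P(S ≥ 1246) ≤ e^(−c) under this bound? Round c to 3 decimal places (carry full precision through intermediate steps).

118.108

Write 1246 = (1 + δ)μ, so δ = 1246/759.332 − 1 = 0.640916…
Then the exponent is δ²μ/(2 + δ) = (1246 − μ)² / (μ·(2 + δ)) = 118.107995.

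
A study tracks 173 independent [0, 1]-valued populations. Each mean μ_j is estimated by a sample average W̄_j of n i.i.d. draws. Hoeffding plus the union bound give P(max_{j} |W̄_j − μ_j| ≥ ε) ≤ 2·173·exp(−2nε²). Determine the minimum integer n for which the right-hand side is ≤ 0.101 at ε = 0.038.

Need 2·173·exp(−2nε²) ≤ 0.101, i.e. exp(−2nε²) ≤ 0.101/346.
So 2nε² ≥ ln(346/0.101) = 8.139074.
Hence n ≥ 8.139074/(2·0.038²) = 2818.239.
The smallest integer n is 2819.

2819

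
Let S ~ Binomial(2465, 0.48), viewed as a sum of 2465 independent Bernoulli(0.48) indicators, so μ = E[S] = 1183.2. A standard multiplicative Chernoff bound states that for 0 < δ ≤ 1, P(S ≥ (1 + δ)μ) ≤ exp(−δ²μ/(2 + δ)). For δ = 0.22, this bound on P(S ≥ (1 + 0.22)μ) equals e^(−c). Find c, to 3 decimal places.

c = δ²μ/(2 + δ) = 0.22²·1183.2/(2 + 0.22) = 25.7959.

25.796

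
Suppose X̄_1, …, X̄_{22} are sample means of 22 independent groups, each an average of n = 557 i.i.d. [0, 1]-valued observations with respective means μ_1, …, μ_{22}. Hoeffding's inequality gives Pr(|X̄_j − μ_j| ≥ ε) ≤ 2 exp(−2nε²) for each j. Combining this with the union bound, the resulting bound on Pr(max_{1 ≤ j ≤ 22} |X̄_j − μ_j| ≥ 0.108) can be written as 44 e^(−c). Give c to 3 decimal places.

Union bound over the 22 events: Pr(max_{1 ≤ j ≤ 22} |X̄_j − μ_j| ≥ 0.108) ≤ 22·2·exp(−2nε²) = 44 exp(−2·557·0.108²).
So c = 2·557·0.108² = 12.9937.

12.994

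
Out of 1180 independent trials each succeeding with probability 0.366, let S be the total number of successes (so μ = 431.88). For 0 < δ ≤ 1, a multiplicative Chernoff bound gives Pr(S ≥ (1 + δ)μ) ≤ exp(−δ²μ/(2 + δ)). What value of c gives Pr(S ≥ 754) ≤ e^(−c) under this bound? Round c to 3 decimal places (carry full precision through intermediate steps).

Write 754 = (1 + δ)μ, so δ = 754/431.88 − 1 = 0.7458553…
Then the exponent is δ²μ/(2 + δ) = (754 − μ)² / (μ·(2 + δ)) = 87.497297.

87.497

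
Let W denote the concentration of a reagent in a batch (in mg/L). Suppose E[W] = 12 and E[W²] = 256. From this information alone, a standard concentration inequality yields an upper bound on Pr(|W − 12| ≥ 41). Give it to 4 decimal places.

The first two moments determine the variance, so Chebyshev's inequality is the sharpest standard bound available.
Var(W) = E[W²] − (E[W])² = 256 − 144 = 112.
Chebyshev's inequality: Pr(|W − μ| ≥ t) ≤ Var(W)/t² = 112/1681 = 0.0666.

0.0666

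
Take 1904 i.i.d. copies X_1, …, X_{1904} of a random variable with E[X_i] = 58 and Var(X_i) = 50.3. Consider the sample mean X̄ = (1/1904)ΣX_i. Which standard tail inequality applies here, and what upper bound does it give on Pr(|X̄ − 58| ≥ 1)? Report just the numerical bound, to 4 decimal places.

0.0264

With mean and variance of each term known, Chebyshev's inequality bounds the deviation of the sum (or sample mean).
Var(X̄) = Var(X_i)/n = 50.3/1904 = 0.026418.
Chebyshev: Pr(|X̄ − 58| ≥ 1) ≤ Var(X̄)/(1)² = 50.3/(1904·1²) = 0.0264.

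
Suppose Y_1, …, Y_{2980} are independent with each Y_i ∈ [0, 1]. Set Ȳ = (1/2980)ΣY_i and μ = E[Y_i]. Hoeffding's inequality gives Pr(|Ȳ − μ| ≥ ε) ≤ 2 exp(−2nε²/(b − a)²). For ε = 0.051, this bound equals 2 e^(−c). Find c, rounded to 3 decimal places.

c = 2nε²/(b − a)² = 2·2980·0.051² / 1² = 15.5020.

15.502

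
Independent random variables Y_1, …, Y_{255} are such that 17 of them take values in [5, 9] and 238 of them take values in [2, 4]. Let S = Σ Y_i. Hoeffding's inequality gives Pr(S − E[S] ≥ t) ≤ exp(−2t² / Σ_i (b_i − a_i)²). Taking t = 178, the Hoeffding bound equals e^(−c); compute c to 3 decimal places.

51.771

Σ(b_i − a_i)² = 17·4² + 238·2² = 1224.
c = 2t² / 1224 = 2·178² / 1224 = 51.7712.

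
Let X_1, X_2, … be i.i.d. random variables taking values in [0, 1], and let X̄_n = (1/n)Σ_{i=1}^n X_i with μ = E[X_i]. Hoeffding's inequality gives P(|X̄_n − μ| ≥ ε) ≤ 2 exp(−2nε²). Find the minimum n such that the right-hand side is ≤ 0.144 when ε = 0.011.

Require 2·exp(−2nε²) ≤ 0.144, i.e. 2nε² ≥ ln(2/0.144) = 2.631089.
So n ≥ 2.631089 / (2·0.011²) = 10872.269.
The smallest integer n is 10873.

10873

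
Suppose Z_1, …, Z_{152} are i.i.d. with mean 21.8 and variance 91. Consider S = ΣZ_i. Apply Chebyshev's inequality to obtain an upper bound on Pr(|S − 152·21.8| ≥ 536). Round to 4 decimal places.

Var(S) = n·Var(Z_i) = 152·91 = 13832.
Chebyshev: Pr(|S − 152·21.8| ≥ 536) ≤ Var(S)/536² = 13832/287296 = 0.0481.

0.0481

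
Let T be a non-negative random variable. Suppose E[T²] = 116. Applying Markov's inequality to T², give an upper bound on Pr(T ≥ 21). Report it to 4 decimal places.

Since T ≥ 0, the event {T ≥ 21} is the same as {T² ≥ 441}.
Markov's inequality applied to T² gives Pr(T² ≥ 441) ≤ E[T²]/441 = 116/441 = 0.2630.

0.2630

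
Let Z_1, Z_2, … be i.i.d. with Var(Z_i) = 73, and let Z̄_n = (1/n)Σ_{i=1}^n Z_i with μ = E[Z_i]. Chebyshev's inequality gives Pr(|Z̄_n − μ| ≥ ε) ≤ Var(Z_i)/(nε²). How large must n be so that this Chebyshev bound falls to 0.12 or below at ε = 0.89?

769

Require 73/(n·0.89²) ≤ 0.12, i.e. n ≥ 73/(0.12·0.89²) = 768.001.
The smallest integer n is 769.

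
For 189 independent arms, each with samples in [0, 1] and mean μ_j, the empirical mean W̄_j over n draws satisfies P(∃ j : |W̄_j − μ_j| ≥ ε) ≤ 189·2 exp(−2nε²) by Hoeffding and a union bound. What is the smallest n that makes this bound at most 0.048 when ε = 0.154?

190

Need 2·189·exp(−2nε²) ≤ 0.048, i.e. exp(−2nε²) ≤ 0.048/378.
So 2nε² ≥ ln(378/0.048) = 8.971448.
Hence n ≥ 8.971448/(2·0.154²) = 189.143.
The smallest integer n is 190.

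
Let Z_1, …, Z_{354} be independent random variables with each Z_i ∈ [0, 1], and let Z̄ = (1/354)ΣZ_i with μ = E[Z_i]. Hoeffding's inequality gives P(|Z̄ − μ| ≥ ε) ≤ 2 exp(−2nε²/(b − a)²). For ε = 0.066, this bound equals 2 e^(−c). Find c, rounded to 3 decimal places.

c = 2nε²/(b − a)² = 2·354·0.066² / 1² = 3.0840.

3.084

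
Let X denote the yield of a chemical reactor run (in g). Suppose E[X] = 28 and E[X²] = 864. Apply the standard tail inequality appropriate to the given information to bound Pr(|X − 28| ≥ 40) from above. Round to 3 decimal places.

The first two moments determine the variance, so Chebyshev's inequality is the sharpest standard bound available.
Var(X) = E[X²] − (E[X])² = 864 − 784 = 80.
Chebyshev's inequality: Pr(|X − μ| ≥ t) ≤ Var(X)/t² = 80/1600 = 0.0500.

0.050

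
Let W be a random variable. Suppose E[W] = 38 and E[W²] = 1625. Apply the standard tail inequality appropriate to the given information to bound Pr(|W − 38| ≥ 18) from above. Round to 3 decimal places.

The first two moments determine the variance, so Chebyshev's inequality is the sharpest standard bound available.
Var(W) = E[W²] − (E[W])² = 1625 − 1444 = 181.
Chebyshev's inequality: Pr(|W − μ| ≥ t) ≤ Var(W)/t² = 181/324 = 0.5586.

0.559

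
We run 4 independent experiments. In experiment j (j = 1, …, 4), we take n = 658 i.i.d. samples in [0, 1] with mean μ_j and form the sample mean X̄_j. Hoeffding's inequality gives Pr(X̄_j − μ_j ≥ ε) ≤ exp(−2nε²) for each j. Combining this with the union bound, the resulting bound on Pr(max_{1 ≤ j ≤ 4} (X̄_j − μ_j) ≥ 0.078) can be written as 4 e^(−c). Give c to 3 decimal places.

Union bound over the 4 events: Pr(max_{1 ≤ j ≤ 4} (X̄_j − μ_j) ≥ 0.078) ≤ 4·exp(−2nε²) = 4 exp(−2·658·0.078²).
So c = 2·658·0.078² = 8.0065.

8.007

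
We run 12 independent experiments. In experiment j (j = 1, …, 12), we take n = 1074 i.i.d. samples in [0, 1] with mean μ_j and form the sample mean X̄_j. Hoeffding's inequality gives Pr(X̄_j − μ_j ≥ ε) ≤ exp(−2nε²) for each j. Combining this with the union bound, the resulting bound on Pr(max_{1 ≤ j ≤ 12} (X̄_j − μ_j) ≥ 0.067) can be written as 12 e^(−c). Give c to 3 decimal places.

Union bound over the 12 events: Pr(max_{1 ≤ j ≤ 12} (X̄_j − μ_j) ≥ 0.067) ≤ 12·exp(−2nε²) = 12 exp(−2·1074·0.067²).
So c = 2·1074·0.067² = 9.6424.

9.642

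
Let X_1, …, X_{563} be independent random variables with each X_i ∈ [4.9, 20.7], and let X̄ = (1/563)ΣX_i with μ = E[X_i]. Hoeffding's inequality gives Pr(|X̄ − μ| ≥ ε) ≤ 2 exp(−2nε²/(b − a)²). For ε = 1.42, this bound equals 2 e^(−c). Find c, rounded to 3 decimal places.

c = 2nε²/(b − a)² = 2·563·1.42² / 15.8² = 9.0950.

9.095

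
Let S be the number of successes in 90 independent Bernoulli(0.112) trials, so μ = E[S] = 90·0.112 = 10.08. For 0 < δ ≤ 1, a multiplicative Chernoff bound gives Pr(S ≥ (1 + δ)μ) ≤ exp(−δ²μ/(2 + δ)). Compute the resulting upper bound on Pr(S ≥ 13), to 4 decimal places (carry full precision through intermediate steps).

Write 13 = (1 + δ)μ, so δ = 13/10.08 − 1 = 0.2896825…
Then the exponent is δ²μ/(2 + δ) = (13 − μ)² / (μ·(2 + δ)) = 0.369428.
Bound = exp(−0.369428) = 0.69113.

0.6911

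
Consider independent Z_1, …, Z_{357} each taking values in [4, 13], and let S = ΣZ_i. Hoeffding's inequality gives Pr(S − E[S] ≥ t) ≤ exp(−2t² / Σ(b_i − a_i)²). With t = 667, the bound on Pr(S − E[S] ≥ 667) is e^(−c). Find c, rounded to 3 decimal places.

30.770

Σ(b_i − a_i)² = 357·(9)² = 28917.
c = 2t²/28917 = 2·667²/28917 = 30.7701.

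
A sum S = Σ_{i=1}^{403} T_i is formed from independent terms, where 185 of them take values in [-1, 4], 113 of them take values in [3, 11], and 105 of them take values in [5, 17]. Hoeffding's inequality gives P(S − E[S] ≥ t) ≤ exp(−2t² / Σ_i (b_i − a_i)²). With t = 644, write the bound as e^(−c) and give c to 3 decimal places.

30.747

Σ(b_i − a_i)² = 185·5² + 113·8² + 105·12² = 26977.
c = 2t² / 26977 = 2·644² / 26977 = 30.7474.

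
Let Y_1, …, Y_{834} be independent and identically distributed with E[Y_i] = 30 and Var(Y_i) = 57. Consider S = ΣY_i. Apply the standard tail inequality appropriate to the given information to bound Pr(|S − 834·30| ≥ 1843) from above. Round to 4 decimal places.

0.0140

With mean and variance of each term known, Chebyshev's inequality bounds the deviation of the sum (or sample mean).
Var(S) = n·Var(Y_i) = 834·57 = 47538.
Chebyshev: Pr(|S − 834·30| ≥ 1843) ≤ Var(S)/1843² = 47538/3396649 = 0.0140.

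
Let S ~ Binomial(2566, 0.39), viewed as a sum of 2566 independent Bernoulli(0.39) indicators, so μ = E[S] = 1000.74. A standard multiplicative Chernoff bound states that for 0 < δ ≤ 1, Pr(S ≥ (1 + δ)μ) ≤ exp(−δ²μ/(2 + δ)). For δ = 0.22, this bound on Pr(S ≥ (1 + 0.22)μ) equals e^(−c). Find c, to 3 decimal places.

21.818

c = δ²μ/(2 + δ) = 0.22²·1000.74/(2 + 0.22) = 21.8179.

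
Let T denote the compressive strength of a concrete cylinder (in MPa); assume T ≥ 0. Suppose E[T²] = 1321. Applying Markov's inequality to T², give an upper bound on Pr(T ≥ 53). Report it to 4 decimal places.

Since T ≥ 0, the event {T ≥ 53} is the same as {T² ≥ 2809}.
Markov's inequality applied to T² gives Pr(T² ≥ 2809) ≤ E[T²]/2809 = 1321/2809 = 0.4703.

0.4703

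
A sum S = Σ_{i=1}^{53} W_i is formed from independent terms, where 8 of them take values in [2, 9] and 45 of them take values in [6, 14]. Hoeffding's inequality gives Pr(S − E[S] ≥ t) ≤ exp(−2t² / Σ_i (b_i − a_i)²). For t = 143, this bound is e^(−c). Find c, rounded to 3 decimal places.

12.499

Σ(b_i − a_i)² = 8·7² + 45·8² = 3272.
c = 2t² / 3272 = 2·143² / 3272 = 12.4994.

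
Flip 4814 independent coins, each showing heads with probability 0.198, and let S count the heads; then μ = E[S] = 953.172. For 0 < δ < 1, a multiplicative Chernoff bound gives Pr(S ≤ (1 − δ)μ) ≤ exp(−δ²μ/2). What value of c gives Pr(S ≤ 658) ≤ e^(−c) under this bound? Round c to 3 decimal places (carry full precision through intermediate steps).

45.703

Write 658 = (1 − δ)μ, so δ = 1 − 658/953.172 = 0.3096734…
Then the exponent is δ²μ/2 = (μ − 658)²/(2μ) = 45.703456.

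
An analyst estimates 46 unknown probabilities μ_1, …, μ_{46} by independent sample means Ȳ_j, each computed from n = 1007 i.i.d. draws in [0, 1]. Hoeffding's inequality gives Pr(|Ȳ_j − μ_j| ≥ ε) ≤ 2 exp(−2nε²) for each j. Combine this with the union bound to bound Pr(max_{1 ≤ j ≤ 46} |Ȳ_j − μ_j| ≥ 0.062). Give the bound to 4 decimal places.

0.0400

Per-experiment Hoeffding bound: 2·exp(−2·1007·0.062²) = 2·exp(−7.74182) = 0.00086856.
Union bound over 46 events: 46·0.00086856 = 0.03995.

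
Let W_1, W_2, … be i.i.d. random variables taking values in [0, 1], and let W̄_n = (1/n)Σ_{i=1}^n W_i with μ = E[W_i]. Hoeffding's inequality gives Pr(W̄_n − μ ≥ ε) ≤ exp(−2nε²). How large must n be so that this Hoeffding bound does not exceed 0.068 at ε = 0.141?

Require exp(−2nε²) ≤ 0.068, i.e. 2nε² ≥ ln(1/0.068) = 2.688248.
So n ≥ 2.688248 / (2·0.141²) = 67.608.
The smallest integer n is 68.

68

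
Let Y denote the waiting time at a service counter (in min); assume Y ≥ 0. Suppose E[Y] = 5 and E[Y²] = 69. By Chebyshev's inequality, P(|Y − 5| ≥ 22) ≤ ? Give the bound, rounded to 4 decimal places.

Var(Y) = E[Y²] − (E[Y])² = 69 − 25 = 44.
Chebyshev's inequality: P(|Y − μ| ≥ t) ≤ Var(Y)/t² = 44/484 = 0.0909.

0.0909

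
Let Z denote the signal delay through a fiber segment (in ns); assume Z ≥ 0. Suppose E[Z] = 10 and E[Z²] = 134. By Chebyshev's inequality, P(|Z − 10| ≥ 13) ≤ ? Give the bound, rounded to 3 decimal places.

Var(Z) = E[Z²] − (E[Z])² = 134 − 100 = 34.
Chebyshev's inequality: P(|Z − μ| ≥ t) ≤ Var(Z)/t² = 34/169 = 0.2012.

0.201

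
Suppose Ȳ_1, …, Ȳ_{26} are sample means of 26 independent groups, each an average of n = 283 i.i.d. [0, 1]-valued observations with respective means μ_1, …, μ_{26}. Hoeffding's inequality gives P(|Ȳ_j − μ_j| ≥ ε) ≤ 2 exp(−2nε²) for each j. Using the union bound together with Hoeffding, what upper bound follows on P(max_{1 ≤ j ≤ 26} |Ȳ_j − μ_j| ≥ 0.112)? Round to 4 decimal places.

Per-experiment Hoeffding bound: 2·exp(−2·283·0.112²) = 2·exp(−7.09990) = 0.0016504.
Union bound over 26 events: 26·0.0016504 = 0.04291.

0.0429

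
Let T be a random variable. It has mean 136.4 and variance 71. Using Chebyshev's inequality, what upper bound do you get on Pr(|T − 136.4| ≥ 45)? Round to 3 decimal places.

Chebyshev: Pr(|T − μ| ≥ t) ≤ Var(T)/t².
Bound = 71 / 2025 = 0.0351.

0.035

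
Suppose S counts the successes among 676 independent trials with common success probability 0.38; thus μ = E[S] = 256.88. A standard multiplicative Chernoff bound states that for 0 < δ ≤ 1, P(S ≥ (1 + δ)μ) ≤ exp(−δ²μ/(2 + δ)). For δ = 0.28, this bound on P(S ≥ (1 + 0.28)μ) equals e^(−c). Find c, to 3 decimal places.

c = δ²μ/(2 + δ) = 0.28²·256.88/(2 + 0.28) = 8.8331.

8.833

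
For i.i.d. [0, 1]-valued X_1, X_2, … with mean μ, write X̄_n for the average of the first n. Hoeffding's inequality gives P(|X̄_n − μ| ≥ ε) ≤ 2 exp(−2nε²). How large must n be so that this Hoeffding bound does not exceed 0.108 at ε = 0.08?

Require 2·exp(−2nε²) ≤ 0.108, i.e. 2nε² ≥ ln(2/0.108) = 2.918771.
So n ≥ 2.918771 / (2·0.08²) = 228.029.
The smallest integer n is 229.

229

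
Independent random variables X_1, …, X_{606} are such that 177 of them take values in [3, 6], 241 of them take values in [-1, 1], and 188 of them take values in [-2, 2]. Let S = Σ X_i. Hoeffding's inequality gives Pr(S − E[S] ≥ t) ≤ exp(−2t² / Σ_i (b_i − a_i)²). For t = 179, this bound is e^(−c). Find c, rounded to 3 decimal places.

11.515

Σ(b_i − a_i)² = 177·3² + 241·2² + 188·4² = 5565.
c = 2t² / 5565 = 2·179² / 5565 = 11.5152.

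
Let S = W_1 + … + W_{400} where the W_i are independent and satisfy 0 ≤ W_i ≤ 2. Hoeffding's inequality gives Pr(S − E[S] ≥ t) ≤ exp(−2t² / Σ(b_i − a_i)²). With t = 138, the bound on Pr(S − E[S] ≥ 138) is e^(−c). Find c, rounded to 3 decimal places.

Σ(b_i − a_i)² = 400·(2)² = 1600.
c = 2t²/1600 = 2·138²/1600 = 23.8050.

23.805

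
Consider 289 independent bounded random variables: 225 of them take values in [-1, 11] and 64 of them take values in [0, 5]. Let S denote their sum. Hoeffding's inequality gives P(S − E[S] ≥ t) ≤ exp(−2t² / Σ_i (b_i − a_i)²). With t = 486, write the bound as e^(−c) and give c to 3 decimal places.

13.894

Σ(b_i − a_i)² = 225·12² + 64·5² = 34000.
c = 2t² / 34000 = 2·486² / 34000 = 13.8939.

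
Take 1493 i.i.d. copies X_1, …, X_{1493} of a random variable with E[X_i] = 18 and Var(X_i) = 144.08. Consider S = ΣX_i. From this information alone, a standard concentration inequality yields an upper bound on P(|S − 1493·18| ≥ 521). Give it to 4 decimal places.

With mean and variance of each term known, Chebyshev's inequality bounds the deviation of the sum (or sample mean).
Var(S) = n·Var(X_i) = 1493·144.08 = 215111.44.
Chebyshev: P(|S − 1493·18| ≥ 521) ≤ Var(S)/521² = 215111.44/271441 = 0.7925.

0.7925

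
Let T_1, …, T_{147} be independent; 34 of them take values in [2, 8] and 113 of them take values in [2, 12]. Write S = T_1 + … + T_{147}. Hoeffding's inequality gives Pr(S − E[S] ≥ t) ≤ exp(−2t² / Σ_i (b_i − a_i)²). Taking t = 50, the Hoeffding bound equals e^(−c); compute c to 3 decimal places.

0.399

Σ(b_i − a_i)² = 34·6² + 113·10² = 12524.
c = 2t² / 12524 = 2·50² / 12524 = 0.3992.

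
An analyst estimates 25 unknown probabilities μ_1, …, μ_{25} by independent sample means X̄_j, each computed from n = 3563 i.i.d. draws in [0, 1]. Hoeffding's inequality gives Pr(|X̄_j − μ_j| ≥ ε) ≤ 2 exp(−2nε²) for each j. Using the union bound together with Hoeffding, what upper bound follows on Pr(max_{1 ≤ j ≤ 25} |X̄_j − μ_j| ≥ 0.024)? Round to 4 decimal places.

Per-experiment Hoeffding bound: 2·exp(−2·3563·0.024²) = 2·exp(−4.10458) = 0.032994.
Union bound over 25 events: 25·0.032994 = 0.82485.

0.8249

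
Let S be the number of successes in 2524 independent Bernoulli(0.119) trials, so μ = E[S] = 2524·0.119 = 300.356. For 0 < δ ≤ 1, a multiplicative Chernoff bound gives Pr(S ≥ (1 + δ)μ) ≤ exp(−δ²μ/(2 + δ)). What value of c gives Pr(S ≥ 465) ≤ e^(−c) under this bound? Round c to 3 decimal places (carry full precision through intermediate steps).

35.418

Write 465 = (1 + δ)μ, so δ = 465/300.356 − 1 = 0.5481628…
Then the exponent is δ²μ/(2 + δ) = (465 − μ)² / (μ·(2 + δ)) = 35.418350.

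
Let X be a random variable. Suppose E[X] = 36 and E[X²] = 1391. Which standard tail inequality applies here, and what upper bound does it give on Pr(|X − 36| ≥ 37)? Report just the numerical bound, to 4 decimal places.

The first two moments determine the variance, so Chebyshev's inequality is the sharpest standard bound available.
Var(X) = E[X²] − (E[X])² = 1391 − 1296 = 95.
Chebyshev's inequality: Pr(|X − μ| ≥ t) ≤ Var(X)/t² = 95/1369 = 0.0694.

0.0694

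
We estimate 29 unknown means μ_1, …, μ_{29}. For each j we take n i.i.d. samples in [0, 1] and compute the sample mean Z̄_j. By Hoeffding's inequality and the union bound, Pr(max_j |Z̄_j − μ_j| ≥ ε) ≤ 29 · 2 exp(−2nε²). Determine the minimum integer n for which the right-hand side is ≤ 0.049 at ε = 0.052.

1309

Need 2·29·exp(−2nε²) ≤ 0.049, i.e. exp(−2nε²) ≤ 0.049/58.
So 2nε² ≥ ln(58/0.049) = 7.076378.
Hence n ≥ 7.076378/(2·0.052²) = 1308.502.
The smallest integer n is 1309.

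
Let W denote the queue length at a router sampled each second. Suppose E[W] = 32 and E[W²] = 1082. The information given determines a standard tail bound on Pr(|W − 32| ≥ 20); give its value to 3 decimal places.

The first two moments determine the variance, so Chebyshev's inequality is the sharpest standard bound available.
Var(W) = E[W²] − (E[W])² = 1082 − 1024 = 58.
Chebyshev's inequality: Pr(|W − μ| ≥ t) ≤ Var(W)/t² = 58/400 = 0.1450.

0.145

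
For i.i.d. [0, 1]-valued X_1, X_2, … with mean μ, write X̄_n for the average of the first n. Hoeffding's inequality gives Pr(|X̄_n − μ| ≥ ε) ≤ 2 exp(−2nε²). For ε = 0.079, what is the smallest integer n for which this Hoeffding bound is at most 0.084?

Require 2·exp(−2nε²) ≤ 0.084, i.e. 2nε² ≥ ln(2/0.084) = 3.170086.
So n ≥ 3.170086 / (2·0.079²) = 253.973.
The smallest integer n is 254.

254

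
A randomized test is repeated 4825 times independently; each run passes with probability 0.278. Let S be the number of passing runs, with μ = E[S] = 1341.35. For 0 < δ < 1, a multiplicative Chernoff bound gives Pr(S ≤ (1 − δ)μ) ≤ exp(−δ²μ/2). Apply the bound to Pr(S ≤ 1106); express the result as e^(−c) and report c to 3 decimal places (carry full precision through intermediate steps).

Write 1106 = (1 − δ)μ, so δ = 1 − 1106/1341.35 = 0.1754576…
Then the exponent is δ²μ/2 = (μ − 1106)²/(2μ) = 20.646969.

20.647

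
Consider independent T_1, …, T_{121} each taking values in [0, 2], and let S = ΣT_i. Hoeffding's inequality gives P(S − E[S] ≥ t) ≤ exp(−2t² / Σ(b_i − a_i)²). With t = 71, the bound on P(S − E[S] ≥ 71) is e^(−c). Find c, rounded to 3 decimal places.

Σ(b_i − a_i)² = 121·(2)² = 484.
c = 2t²/484 = 2·71²/484 = 20.8306.

20.831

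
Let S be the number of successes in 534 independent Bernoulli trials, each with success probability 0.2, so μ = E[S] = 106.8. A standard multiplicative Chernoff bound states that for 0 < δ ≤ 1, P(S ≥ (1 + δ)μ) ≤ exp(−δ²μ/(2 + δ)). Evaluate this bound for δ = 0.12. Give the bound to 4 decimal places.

Exponent = δ²μ/(2 + δ) = 0.12²·106.8/2.12 = 0.7254.
Bound = exp(−0.7254) = 0.48411.

0.4841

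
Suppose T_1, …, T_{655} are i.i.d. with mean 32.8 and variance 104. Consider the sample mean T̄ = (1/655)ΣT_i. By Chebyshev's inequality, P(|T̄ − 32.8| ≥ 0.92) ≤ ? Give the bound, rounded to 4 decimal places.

0.1876

Var(T̄) = Var(T_i)/n = 104/655 = 0.15878.
Chebyshev: P(|T̄ − 32.8| ≥ 0.92) ≤ Var(T̄)/(0.92)² = 104/(655·0.92²) = 0.1876.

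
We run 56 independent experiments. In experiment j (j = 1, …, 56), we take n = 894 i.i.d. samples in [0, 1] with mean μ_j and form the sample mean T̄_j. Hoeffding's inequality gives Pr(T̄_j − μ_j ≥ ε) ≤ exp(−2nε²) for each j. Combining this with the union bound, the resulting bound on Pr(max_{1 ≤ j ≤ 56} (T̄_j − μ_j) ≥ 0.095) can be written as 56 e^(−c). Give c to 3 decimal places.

Union bound over the 56 events: Pr(max_{1 ≤ j ≤ 56} (T̄_j − μ_j) ≥ 0.095) ≤ 56·exp(−2nε²) = 56 exp(−2·894·0.095²).
So c = 2·894·0.095² = 16.1367.

16.137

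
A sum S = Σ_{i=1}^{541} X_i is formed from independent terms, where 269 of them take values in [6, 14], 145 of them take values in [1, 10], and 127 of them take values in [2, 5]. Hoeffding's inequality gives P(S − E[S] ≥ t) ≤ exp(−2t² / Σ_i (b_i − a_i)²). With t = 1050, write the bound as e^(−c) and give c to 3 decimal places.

Σ(b_i − a_i)² = 269·8² + 145·9² + 127·3² = 30104.
c = 2t² / 30104 = 2·1050² / 30104 = 73.2461.

73.246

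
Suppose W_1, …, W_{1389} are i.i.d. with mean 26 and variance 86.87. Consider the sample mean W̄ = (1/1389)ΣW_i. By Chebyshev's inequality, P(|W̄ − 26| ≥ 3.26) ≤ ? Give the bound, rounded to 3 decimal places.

Var(W̄) = Var(W_i)/n = 86.87/1389 = 0.062541.
Chebyshev: P(|W̄ − 26| ≥ 3.26) ≤ Var(W̄)/(3.26)² = 86.87/(1389·3.26²) = 0.0059.

0.006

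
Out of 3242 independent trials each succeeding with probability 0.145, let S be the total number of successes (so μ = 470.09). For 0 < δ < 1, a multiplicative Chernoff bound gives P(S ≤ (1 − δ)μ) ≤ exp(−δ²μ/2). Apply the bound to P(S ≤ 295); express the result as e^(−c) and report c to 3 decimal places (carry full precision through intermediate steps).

Write 295 = (1 − δ)μ, so δ = 1 − 295/470.09 = 0.3724606…
Then the exponent is δ²μ/2 = (μ − 295)²/(2μ) = 32.607063.

32.607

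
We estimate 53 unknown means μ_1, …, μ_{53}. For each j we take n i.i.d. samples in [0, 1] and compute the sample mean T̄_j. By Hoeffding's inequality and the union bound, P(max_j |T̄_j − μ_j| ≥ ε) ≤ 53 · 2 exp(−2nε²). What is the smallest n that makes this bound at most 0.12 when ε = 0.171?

Need 2·53·exp(−2nε²) ≤ 0.12, i.e. exp(−2nε²) ≤ 0.12/106.
So 2nε² ≥ ln(106/0.12) = 6.783703.
Hence n ≥ 6.783703/(2·0.171²) = 115.996.
The smallest integer n is 116.

116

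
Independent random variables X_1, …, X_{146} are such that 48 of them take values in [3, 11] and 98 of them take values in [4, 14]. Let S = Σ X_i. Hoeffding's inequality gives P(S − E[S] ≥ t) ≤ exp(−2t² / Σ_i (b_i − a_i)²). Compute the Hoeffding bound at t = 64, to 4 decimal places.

Σ(b_i − a_i)² = 48·8² + 98·10² = 12872.
Exponent = 2·64² / 12872 = 0.63642.
Bound = exp(−0.63642) = 0.52918.

0.5292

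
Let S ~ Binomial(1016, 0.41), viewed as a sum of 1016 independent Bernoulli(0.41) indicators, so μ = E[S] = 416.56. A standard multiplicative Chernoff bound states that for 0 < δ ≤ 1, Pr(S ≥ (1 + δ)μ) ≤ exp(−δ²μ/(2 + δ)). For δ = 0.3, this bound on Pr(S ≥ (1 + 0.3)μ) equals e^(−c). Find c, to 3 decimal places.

16.300

c = δ²μ/(2 + δ) = 0.3²·416.56/(2 + 0.3) = 16.3002.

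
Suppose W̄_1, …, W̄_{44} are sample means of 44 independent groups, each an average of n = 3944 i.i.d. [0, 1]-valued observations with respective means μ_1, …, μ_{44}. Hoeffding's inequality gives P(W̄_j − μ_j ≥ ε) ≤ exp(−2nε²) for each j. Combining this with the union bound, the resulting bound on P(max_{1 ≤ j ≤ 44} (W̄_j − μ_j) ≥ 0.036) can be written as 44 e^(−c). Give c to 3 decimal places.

10.223

Union bound over the 44 events: P(max_{1 ≤ j ≤ 44} (W̄_j − μ_j) ≥ 0.036) ≤ 44·exp(−2nε²) = 44 exp(−2·3944·0.036²).
So c = 2·3944·0.036² = 10.2228.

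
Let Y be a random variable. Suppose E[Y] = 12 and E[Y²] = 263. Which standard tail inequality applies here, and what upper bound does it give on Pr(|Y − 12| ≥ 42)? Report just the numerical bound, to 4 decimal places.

0.0675

The first two moments determine the variance, so Chebyshev's inequality is the sharpest standard bound available.
Var(Y) = E[Y²] − (E[Y])² = 263 − 144 = 119.
Chebyshev's inequality: Pr(|Y − μ| ≥ t) ≤ Var(Y)/t² = 119/1764 = 0.0675.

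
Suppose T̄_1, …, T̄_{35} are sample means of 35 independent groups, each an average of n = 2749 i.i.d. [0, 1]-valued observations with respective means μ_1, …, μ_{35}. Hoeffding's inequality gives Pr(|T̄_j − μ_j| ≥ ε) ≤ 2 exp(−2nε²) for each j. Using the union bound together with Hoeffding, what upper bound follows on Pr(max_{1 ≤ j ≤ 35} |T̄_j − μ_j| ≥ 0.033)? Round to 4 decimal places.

Per-experiment Hoeffding bound: 2·exp(−2·2749·0.033²) = 2·exp(−5.98732) = 0.0050208.
Union bound over 35 events: 35·0.0050208 = 0.17573.

0.1757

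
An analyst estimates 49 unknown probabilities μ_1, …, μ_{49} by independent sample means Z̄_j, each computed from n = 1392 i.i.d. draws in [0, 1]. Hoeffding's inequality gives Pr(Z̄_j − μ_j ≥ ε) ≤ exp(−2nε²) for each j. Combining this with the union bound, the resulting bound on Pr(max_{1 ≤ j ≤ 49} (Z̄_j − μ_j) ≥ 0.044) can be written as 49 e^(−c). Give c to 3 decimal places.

Union bound over the 49 events: Pr(max_{1 ≤ j ≤ 49} (Z̄_j − μ_j) ≥ 0.044) ≤ 49·exp(−2nε²) = 49 exp(−2·1392·0.044²).
So c = 2·1392·0.044² = 5.3898.

5.390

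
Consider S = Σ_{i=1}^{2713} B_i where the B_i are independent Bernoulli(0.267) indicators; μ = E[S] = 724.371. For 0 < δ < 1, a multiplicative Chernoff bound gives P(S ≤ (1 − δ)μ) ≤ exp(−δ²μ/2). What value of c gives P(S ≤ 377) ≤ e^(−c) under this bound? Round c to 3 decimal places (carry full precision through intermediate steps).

83.291

Write 377 = (1 − δ)μ, so δ = 1 − 377/724.371 = 0.4795485…
Then the exponent is δ²μ/2 = (μ − 377)²/(2μ) = 83.290615.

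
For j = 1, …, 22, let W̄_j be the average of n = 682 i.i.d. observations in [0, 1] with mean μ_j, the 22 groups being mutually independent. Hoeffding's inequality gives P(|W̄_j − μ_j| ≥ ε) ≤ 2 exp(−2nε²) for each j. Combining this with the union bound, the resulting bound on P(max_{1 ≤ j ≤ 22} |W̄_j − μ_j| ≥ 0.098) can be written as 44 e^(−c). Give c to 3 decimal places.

13.100

Union bound over the 22 events: P(max_{1 ≤ j ≤ 22} |W̄_j − μ_j| ≥ 0.098) ≤ 22·2·exp(−2nε²) = 44 exp(−2·682·0.098²).
So c = 2·682·0.098² = 13.0999.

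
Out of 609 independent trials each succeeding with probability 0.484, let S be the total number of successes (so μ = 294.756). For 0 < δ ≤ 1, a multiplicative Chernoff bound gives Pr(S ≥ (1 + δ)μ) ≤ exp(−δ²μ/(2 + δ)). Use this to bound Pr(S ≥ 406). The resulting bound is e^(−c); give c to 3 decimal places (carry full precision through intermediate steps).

17.660

Write 406 = (1 + δ)μ, so δ = 406/294.756 − 1 = 0.3774105…
Then the exponent is δ²μ/(2 + δ) = (406 − μ)² / (μ·(2 + δ)) = 17.659824.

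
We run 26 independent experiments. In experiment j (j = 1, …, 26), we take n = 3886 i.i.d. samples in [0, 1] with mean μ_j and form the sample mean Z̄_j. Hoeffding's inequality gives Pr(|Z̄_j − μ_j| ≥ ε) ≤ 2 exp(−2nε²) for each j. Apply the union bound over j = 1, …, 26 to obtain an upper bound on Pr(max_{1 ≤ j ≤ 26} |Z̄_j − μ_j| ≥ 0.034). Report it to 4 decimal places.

0.0065

Per-experiment Hoeffding bound: 2·exp(−2·3886·0.034²) = 2·exp(−8.98443) = 0.00025069.
Union bound over 26 events: 26·0.00025069 = 0.00652.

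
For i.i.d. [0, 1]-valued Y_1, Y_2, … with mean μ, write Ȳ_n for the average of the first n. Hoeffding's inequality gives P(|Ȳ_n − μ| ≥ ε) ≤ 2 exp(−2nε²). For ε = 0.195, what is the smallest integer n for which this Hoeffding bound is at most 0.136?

Require 2·exp(−2nε²) ≤ 0.136, i.e. 2nε² ≥ ln(2/0.136) = 2.688248.
So n ≥ 2.688248 / (2·0.195²) = 35.348.
The smallest integer n is 36.

36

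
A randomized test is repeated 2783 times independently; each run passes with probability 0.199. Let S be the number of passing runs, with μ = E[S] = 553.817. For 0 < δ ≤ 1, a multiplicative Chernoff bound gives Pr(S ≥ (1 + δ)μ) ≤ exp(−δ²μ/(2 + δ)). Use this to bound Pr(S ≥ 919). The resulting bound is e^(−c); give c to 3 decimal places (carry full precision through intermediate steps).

Write 919 = (1 + δ)μ, so δ = 919/553.817 − 1 = 0.6593929…
Then the exponent is δ²μ/(2 + δ) = (919 − μ)² / (μ·(2 + δ)) = 90.546635.

90.547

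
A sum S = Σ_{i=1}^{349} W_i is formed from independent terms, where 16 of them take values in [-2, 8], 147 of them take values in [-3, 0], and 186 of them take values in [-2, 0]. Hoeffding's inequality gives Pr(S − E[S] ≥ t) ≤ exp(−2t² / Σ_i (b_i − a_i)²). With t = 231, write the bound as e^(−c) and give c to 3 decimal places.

Σ(b_i − a_i)² = 16·10² + 147·3² + 186·2² = 3667.
c = 2t² / 3667 = 2·231² / 3667 = 29.1034.

29.103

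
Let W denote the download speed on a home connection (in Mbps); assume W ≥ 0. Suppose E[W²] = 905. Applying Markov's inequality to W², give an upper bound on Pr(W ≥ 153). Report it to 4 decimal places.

Since W ≥ 0, the event {W ≥ 153} is the same as {W² ≥ 23409}.
Markov's inequality applied to W² gives Pr(W² ≥ 23409) ≤ E[W²]/23409 = 905/23409 = 0.0387.

0.0387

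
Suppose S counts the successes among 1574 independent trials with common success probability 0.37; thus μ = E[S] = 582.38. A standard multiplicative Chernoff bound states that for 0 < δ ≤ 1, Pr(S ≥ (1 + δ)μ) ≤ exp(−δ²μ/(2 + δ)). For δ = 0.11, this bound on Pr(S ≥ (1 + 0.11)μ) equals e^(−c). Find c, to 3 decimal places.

c = δ²μ/(2 + δ) = 0.11²·582.38/(2 + 0.11) = 3.3397.

3.340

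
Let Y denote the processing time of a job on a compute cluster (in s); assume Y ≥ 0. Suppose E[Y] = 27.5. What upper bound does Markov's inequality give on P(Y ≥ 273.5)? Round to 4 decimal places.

Markov's inequality: for a non-negative random variable, P(Y ≥ a) ≤ E[Y]/a.
Here E[Y] = 27.5 and a = 273.5, so the bound is 27.5/273.5 = 0.1005.

0.1005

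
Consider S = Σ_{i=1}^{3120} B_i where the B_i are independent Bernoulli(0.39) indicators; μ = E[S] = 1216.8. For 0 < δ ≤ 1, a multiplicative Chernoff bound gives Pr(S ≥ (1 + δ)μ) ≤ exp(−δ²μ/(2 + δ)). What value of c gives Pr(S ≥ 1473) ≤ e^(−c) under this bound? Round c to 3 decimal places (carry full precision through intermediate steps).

24.403

Write 1473 = (1 + δ)μ, so δ = 1473/1216.8 − 1 = 0.2105523…
Then the exponent is δ²μ/(2 + δ) = (1473 − μ)² / (μ·(2 + δ)) = 24.402721.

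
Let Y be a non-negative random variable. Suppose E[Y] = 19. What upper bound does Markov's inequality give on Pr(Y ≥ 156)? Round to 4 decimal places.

0.1218

Markov's inequality: for a non-negative random variable, Pr(Y ≥ a) ≤ E[Y]/a.
Here E[Y] = 19 and a = 156, so the bound is 19/156 = 0.1218.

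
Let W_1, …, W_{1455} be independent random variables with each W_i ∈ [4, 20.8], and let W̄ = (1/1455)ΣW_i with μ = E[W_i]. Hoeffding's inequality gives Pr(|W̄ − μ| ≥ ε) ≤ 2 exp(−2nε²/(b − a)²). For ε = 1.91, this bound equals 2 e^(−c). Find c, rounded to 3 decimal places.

c = 2nε²/(b − a)² = 2·1455·1.91² / 16.8² = 37.6133.

37.613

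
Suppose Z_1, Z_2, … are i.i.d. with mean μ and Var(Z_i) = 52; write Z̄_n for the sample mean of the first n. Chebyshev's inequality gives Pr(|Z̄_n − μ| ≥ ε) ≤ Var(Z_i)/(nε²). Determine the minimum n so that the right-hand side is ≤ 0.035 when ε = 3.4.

129

Require 52/(n·3.4²) ≤ 0.035, i.e. n ≥ 52/(0.035·3.4²) = 128.522.
The smallest integer n is 129.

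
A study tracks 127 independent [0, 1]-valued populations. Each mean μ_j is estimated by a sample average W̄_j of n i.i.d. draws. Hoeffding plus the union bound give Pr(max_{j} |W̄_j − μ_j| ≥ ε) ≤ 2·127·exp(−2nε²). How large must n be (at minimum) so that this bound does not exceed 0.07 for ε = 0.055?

Need 2·127·exp(−2nε²) ≤ 0.07, i.e. exp(−2nε²) ≤ 0.07/254.
So 2nε² ≥ ln(254/0.07) = 8.196594.
Hence n ≥ 8.196594/(2·0.055²) = 1354.809.
The smallest integer n is 1355.

1355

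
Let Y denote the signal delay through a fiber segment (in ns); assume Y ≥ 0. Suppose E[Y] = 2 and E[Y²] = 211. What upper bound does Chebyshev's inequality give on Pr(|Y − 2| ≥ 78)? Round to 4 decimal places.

0.0340

Var(Y) = E[Y²] − (E[Y])² = 211 − 4 = 207.
Chebyshev's inequality: Pr(|Y − μ| ≥ t) ≤ Var(Y)/t² = 207/6084 = 0.0340.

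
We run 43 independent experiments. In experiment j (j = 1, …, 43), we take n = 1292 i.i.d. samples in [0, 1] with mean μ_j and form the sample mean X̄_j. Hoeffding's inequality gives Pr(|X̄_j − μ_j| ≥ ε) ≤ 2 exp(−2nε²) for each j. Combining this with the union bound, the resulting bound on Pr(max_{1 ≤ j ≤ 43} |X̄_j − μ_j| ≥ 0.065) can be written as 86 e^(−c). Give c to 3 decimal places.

10.917

Union bound over the 43 events: Pr(max_{1 ≤ j ≤ 43} |X̄_j − μ_j| ≥ 0.065) ≤ 43·2·exp(−2nε²) = 86 exp(−2·1292·0.065²).
So c = 2·1292·0.065² = 10.9174.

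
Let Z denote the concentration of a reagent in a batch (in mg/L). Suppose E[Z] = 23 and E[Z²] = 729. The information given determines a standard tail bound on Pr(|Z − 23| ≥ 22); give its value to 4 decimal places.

The first two moments determine the variance, so Chebyshev's inequality is the sharpest standard bound available.
Var(Z) = E[Z²] − (E[Z])² = 729 − 529 = 200.
Chebyshev's inequality: Pr(|Z − μ| ≥ t) ≤ Var(Z)/t² = 200/484 = 0.4132.

0.4132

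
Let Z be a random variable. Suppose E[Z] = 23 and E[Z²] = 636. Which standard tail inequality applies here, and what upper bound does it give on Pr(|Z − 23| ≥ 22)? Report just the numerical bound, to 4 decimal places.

The first two moments determine the variance, so Chebyshev's inequality is the sharpest standard bound available.
Var(Z) = E[Z²] − (E[Z])² = 636 − 529 = 107.
Chebyshev's inequality: Pr(|Z − μ| ≥ t) ≤ Var(Z)/t² = 107/484 = 0.2211.

0.2211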